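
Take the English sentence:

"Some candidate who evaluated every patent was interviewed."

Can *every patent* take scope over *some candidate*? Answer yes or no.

No

*every patent* sits inside the relative clause *who evaluated every patent*.
Relative clauses block scope extraction: QR cannot target a position outside the modified NP.
Hence only narrow scope for *every patent* (under *some candidate*) survives.
(Only the surface reading survives: one fixed candidate with respect to all the relevant patents.)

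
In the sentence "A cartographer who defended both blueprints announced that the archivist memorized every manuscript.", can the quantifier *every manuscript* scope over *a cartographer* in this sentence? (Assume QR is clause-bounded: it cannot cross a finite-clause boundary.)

No

*every manuscript* is embedded in the finite complement clause *that the archivist memorized every manuscript*.
Finite CP is the ceiling for QR here, by assumption.
*every manuscript* is confined to the island and cannot take scope over *a cartographer*.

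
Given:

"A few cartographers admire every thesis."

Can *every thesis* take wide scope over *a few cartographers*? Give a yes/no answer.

Yes

*every thesis* is the matrix object and *a few cartographers* the matrix subject; the two are clausemates.
Nothing blocks QR of the lower DP to a position above the higher one, so inverse scope is available.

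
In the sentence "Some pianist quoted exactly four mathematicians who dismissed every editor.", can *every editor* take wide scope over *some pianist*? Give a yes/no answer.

No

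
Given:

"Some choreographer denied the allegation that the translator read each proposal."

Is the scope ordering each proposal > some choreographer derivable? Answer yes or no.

*each proposal* is embedded in the complex NP *the allegation that the translator read each proposal*.
Since the clause is the complement of a nominal head, the CNPC blocks scope extraction.
So *each proposal* cannot raise high enough to outscope *some choreographer*; only the surface ordering *some choreographer* > *each proposal* is available.
(Only the surface reading survives: one fixed choreographer with respect to all the relevant proposals.)

No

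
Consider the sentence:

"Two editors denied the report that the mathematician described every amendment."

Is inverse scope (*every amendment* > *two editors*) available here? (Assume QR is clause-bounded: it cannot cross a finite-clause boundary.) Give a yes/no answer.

*every amendment* occurs within the complex NP *the report that the mathematician described every amendment*.
The complex NP is opaque for QR — the quantifier is frozen inside the noun's complement.
*every amendment* is confined to the island and cannot take scope over *two editors*.

No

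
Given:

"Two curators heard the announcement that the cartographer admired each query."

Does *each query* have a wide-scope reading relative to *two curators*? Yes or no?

No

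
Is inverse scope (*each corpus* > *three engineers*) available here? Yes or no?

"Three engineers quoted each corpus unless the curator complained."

Yes

Neither queried DP is inside the adjunct, so the adjunct-island constraint does not apply.
With no island boundary between them, the object can take inverse scope over the subject via ordinary QR within the clause.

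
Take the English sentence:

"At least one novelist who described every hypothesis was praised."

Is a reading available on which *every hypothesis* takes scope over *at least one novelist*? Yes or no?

No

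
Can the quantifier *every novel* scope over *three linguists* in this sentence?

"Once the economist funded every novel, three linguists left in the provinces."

No

The DP *every novel* is contained in the adjunct clause *once the economist funded every novel*.
Adverbial clauses are not L-marked, so they are barriers for QR — the quantifier cannot escape the adjunct.
So *every novel* cannot raise to a position above *three linguists*.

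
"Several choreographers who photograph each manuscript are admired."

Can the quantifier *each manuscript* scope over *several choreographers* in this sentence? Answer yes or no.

The target quantifier *each manuscript* is part of the relative clause *who photograph each manuscript*.
Relative clauses are scope islands: a quantifier cannot QR out of a relative clause to take scope in the matrix clause.
There is no licit LF on which *each manuscript* c-commands *several choreographers*.

No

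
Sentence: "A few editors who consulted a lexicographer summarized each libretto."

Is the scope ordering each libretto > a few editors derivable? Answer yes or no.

The relative clause *who consulted a lexicographer* modifies *a few editors*, but *each libretto* is not inside that relative clause — it is an argument of the matrix verb.
Since no island is crossed, the inverse ordering is licensed alongside surface scope.

Yes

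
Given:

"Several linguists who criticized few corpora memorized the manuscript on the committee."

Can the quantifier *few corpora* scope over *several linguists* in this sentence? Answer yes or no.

No

The DP *few corpora* is contained in the relative clause *who criticized few corpora*.
Quantifiers inside a relative clause are trapped there; the RC boundary blocks QR.
So *few corpora* cannot raise high enough to outscope *several linguists*; only the surface ordering *several linguists* > *few corpora* is available.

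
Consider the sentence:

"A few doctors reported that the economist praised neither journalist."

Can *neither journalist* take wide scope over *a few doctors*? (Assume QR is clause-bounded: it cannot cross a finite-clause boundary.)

*neither journalist* occurs within the finite complement clause *that the economist praised neither journalist*.
Given the clause-boundedness assumption, QR cannot cross the finite CP into the matrix.
The inverse ordering *neither journalist* > *a few doctors* is therefore underivable.

No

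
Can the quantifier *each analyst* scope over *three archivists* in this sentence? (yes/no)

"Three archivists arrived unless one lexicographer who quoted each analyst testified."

*each analyst* occurs within the relative clause *who quoted each analyst*, which is itself inside the adjunct *unless one lexicographer who quoted each analyst testified*.
Nested islands: the RC island is itself inside an adjunct island, so wide scope is doubly excluded.
So *each analyst* cannot raise to a position above *three archivists*.

No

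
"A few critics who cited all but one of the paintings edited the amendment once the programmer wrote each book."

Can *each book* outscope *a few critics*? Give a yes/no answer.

*each book* occurs within the adjunct clause *once the programmer wrote each book*.
Adjunct clauses are scope islands: a quantifier inside an adjunct cannot raise into the matrix clause.
*each book* is confined to the island and cannot take scope over *a few critics*.

No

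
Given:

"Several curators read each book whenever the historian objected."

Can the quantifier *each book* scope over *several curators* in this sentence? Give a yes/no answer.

The adjunct island is irrelevant here — *each book* and *several curators* are both in the matrix clause.
No island intervenes, so both surface and inverse scope are derivable.

Yes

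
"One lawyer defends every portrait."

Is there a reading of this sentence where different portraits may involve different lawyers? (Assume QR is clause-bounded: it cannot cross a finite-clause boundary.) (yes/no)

This is the *every portrait* > *one lawyer* reading.
*every portrait* and *one lawyer* are in the same minimal clause.
Ordinary QR to a clause-peripheral position gives the wide-scope LF for the lower DP.
The sentence is scopally ambiguous between *one lawyer* > *every portrait* and *every portrait* > *one lawyer*.

Yes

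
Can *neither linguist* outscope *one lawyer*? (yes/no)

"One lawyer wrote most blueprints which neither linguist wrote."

No

The DP *neither linguist* is contained in the relative clause *which neither linguist wrote* modifying *most blueprints*.
QR out of a relative clause is ruled out by the relative-clause island constraint.
There is no licit LF on which *neither linguist* c-commands *one lawyer*.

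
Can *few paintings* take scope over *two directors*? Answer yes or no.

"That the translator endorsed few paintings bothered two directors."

The target quantifier *few paintings* is part of the sentential subject *that the translator endorsed few paintings*.
Sentential subjects are islands: a quantifier inside the subject clause cannot raise over the matrix predicate.
*few paintings* > *two directors* would require crossing that boundary, which is illicit.

No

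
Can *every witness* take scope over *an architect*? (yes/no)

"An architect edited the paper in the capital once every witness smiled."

No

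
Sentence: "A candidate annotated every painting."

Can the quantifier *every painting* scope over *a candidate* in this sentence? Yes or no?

*every painting* is the matrix object and *a candidate* the matrix subject; the two are clausemates.
No island intervenes, so both surface and inverse scope are derivable.
So *every painting* > *a candidate* is among the available readings.

Yes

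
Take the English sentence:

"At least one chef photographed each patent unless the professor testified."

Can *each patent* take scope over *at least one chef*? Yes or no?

Neither queried DP is inside the adjunct, so the adjunct-island constraint does not apply.
With no island boundary between them, the object can take inverse scope over the subject via ordinary QR within the clause.

Yes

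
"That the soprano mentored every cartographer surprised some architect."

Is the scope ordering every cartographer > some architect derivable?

No

The target quantifier *every cartographer* is part of the sentential subject *that the soprano mentored every cartographer*.
Clausal subjects are scope islands; QR from inside the subject into the matrix is barred.
So *every cartographer* cannot raise to a position above *some architect*.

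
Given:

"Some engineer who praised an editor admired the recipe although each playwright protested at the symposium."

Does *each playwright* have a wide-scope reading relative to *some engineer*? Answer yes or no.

The target quantifier *each playwright* is part of the adjunct clause *although each playwright protested at the symposium*.
Adjuncts are opaque for quantifier raising; a quantifier in an adjunct stays inside it.
There is no licit LF on which *each playwright* c-commands *some engineer*.

No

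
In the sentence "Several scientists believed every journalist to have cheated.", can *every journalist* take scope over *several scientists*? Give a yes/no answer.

Yes

The ECM infinitive is scope-transparent — *every journalist* is free to raise above *several scientists*.
Nothing blocks QR of the lower DP to a position above the higher one, so inverse scope is available.
So *every journalist* > *several scientists* is among the available readings.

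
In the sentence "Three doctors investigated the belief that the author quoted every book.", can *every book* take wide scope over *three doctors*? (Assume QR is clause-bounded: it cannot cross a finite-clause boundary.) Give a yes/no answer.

No

*every book* occurs within the complex NP *the belief that the author quoted every book*.
A that-clause complement to a noun is an island; QR cannot cross the NP boundary.
There is no licit LF on which *every book* c-commands *three doctors*.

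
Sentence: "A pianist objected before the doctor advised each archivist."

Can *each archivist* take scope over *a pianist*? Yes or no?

No

Structurally, *each archivist* is inside the adjunct clause *before the doctor advised each archivist*.
Adjuncts are opaque for quantifier raising; a quantifier in an adjunct stays inside it.
Hence only narrow scope for *each archivist* (under *a pianist*) survives.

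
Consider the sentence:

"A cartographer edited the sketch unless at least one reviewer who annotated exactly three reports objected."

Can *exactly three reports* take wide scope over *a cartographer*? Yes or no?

No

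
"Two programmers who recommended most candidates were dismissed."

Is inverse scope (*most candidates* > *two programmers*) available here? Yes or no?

*most candidates* occurs within the relative clause *who recommended most candidates*.
The relative clause forms an island for QR, so the quantifier is confined to the head noun's restrictor.
*most candidates* > *two programmers* would require crossing that boundary, which is illicit.

No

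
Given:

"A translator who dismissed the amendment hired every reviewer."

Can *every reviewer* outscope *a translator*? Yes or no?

The RC *who dismissed the amendment* is an island, but *every reviewer* is not inside it — it is the matrix object, a clausemate of *a translator*.
Clause-internal QR can adjoin the lower DP above the subject, yielding the inverse reading.

Yes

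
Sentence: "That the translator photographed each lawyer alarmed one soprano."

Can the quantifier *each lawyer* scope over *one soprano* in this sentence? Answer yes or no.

No

Structurally, *each lawyer* is inside the sentential subject *that the translator photographed each lawyer*.
The subject-island constraint blocks QR out of a clausal subject.
*each lawyer* > *one soprano* would require crossing that boundary, which is illicit.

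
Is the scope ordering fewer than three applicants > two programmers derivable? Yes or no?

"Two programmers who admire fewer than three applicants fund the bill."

No

*fewer than three applicants* occurs within the relative clause *who admire fewer than three applicants*.
A relative clause is a scope island — quantifier raising cannot cross its boundary.
So *fewer than three applicants* cannot raise to a position above *two programmers*.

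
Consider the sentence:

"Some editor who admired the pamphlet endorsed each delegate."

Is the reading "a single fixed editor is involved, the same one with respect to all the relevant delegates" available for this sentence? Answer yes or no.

The paraphrase describes the scope ordering *some editor* > *each delegate*.
Nothing needs to raise for *some editor* > *each delegate*, so no island constraint is at stake.

Yes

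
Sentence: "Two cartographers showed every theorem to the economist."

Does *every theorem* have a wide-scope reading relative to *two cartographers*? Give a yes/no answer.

Yes

*every theorem* and *two cartographers* are in the same minimal clause.
Ordinary QR to a clause-peripheral position gives the wide-scope LF for the lower DP.
So *every theorem* > *two cartographers* is among the available readings.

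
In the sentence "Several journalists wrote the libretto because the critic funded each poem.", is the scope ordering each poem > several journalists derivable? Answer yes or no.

No

The target quantifier *each poem* is part of the adjunct clause *because the critic funded each poem*.
The adjunct-island constraint bars QR out of an adverbial clause.
*each poem* is confined to the island and cannot take scope over *several journalists*.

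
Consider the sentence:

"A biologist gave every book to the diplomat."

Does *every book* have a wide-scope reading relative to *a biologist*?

Yes

Both DPs are arguments of the same predicate; there is no clause or island boundary between them.
Clause-internal QR can adjoin the lower DP above the subject, yielding the inverse reading.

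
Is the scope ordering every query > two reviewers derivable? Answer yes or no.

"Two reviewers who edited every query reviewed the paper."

No

The target quantifier *every query* is part of the relative clause *who edited every query*.
Relative clauses block scope extraction: QR cannot target a position outside the modified NP.
Hence only narrow scope for *every query* (under *two reviewers*) survives.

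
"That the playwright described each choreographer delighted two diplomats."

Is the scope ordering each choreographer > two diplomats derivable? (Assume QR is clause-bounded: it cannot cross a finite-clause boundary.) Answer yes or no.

No

*each choreographer* is embedded in the sentential subject *that the playwright described each choreographer*.
The Sentential Subject Constraint rules out raising the quantifier out of the that-clause subject.
*each choreographer* is confined to the island and cannot take scope over *two diplomats*.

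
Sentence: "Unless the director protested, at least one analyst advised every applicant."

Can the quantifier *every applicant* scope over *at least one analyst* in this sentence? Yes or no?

Yes

*every applicant* is a matrix argument; the adjunct is an island but the target quantifier is outside it.
Clause-internal QR can adjoin the lower DP above the subject, yielding the inverse reading.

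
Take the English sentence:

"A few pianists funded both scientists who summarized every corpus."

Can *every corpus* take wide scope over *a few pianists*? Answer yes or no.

*every corpus* sits inside the relative clause *who summarized every corpus* modifying *both scientists*.
Relative clauses block scope extraction: QR cannot target a position outside the modified NP.
So *every corpus* cannot raise high enough to outscope *a few pianists*; only the surface ordering *a few pianists* > *every corpus* is available.

No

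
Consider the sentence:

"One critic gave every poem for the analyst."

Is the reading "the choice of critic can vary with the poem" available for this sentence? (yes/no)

The paraphrase describes the scope ordering *every poem* > *one critic*.
*one critic* and *every poem* are co-arguments of the matrix verb, with nothing but a clause-internal boundary between them.
Since no island is crossed, the inverse ordering is licensed alongside surface scope.

Yes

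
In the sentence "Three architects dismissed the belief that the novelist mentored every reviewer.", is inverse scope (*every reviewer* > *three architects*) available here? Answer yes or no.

No

*every reviewer* is embedded in the complex NP *the belief that the novelist mentored every reviewer*.
Since the clause is the complement of a nominal head, the CNPC blocks scope extraction.
*every reviewer* is confined to the island and cannot take scope over *three architects*.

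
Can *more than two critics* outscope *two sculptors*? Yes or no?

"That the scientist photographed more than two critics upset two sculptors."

No

The DP *more than two critics* is contained in the sentential subject *that the scientist photographed more than two critics*.
The Sentential Subject Constraint rules out raising the quantifier out of the that-clause subject.
So the wide-scope reading for *more than two critics* is blocked.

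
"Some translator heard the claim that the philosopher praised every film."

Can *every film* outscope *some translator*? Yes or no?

The target quantifier *every film* is part of the complex NP *the claim that the philosopher praised every film*.
The Complex NP Constraint bars QR out of the complement clause of a noun.
Hence only narrow scope for *every film* (under *some translator*) survives.
(Only the surface reading survives: one fixed translator with respect to all the relevant films.)

No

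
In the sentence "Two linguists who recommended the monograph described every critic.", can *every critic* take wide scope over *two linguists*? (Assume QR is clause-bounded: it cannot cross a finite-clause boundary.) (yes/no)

*every critic* sits in the matrix clause, not in the relative clause on *two linguists*.
With no island boundary between them, the object can take inverse scope over the subject via ordinary QR within the clause.

Yes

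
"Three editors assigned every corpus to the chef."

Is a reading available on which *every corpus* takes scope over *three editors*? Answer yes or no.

Yes

*every corpus* is the matrix object and *three editors* the matrix subject; the two are clausemates.
Nothing blocks QR of the lower DP to a position above the higher one, so inverse scope is available.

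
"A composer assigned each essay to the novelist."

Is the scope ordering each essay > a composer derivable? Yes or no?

Yes

*each essay* and *a composer* are in the same minimal clause.
No island intervenes, so both surface and inverse scope are derivable.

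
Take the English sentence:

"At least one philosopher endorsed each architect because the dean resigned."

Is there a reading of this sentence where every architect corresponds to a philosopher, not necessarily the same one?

The paraphrase describes the scope ordering *each architect* > *at least one philosopher*.
Neither queried DP is inside the adjunct, so the adjunct-island constraint does not apply.
No island intervenes, so both surface and inverse scope are derivable.
Both orderings are possible: *at least one philosopher* > *each architect* and *each architect* > *at least one philosopher*.

Yes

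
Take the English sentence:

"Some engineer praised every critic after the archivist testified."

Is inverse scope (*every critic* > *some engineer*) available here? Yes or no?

The adjunct clause does not contain *every critic*, which is the matrix object.
QR within a single clause is free, so the lower quantifier may take scope over the higher one.
So *every critic* > *some engineer* is among the available readings.

Yes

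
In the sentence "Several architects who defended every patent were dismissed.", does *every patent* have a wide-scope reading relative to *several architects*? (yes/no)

No

*every patent* occurs within the relative clause *who defended every patent*.
Quantifiers inside a relative clause are trapped there; the RC boundary blocks QR.
*every patent* is confined to the island and cannot take scope over *several architects*.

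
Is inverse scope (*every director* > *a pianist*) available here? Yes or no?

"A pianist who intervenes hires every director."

Yes

The relative clause *who intervenes* modifies *a pianist*, but *every director* is not inside that relative clause — it is an argument of the matrix verb.
QR within a single clause is free, so the lower quantifier may take scope over the higher one.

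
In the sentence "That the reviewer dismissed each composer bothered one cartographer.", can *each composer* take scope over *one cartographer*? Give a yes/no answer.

*each composer* is embedded in the sentential subject *that the reviewer dismissed each composer*.
The Sentential Subject Constraint rules out raising the quantifier out of the that-clause subject.
The ordering *each composer* > *one cartographer* is therefore underivable.

No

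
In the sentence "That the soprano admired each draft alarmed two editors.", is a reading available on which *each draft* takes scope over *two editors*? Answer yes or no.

The target quantifier *each draft* is part of the sentential subject *that the soprano admired each draft*.
Clausal subjects are scope islands; QR from inside the subject into the matrix is barred.
*each draft* > *two editors* would require crossing that boundary, which is illicit.

No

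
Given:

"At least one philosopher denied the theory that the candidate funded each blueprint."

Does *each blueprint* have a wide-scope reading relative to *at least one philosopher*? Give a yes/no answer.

No

The DP *each blueprint* is contained in the complex NP *the theory that the candidate funded each blueprint*.
The complex NP is opaque for QR — the quantifier is frozen inside the noun's complement.
So *each blueprint* cannot raise to a position above *at least one philosopher*.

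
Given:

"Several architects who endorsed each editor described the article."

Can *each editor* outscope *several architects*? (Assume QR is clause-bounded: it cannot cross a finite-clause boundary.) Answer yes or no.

No

*each editor* is embedded in the relative clause *who endorsed each editor*.
The relative clause forms an island for QR, so the quantifier is confined to the head noun's restrictor.
Hence only narrow scope for *each editor* (under *several architects*) survives.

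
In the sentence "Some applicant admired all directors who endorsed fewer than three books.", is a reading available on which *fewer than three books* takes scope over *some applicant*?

No

*fewer than three books* sits inside the relative clause *who endorsed fewer than three books* modifying *all directors*.
Relative clauses are scope islands: a quantifier cannot QR out of a relative clause to take scope in the matrix clause.
So *fewer than three books* cannot raise high enough to outscope *some applicant*; only the surface ordering *some applicant* > *fewer than three books* is available.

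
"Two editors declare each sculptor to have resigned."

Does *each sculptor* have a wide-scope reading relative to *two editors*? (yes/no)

Yes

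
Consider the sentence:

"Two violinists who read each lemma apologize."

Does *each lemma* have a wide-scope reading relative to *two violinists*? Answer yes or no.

The target quantifier *each lemma* is part of the relative clause *who read each lemma*.
A relative clause is a scope island — quantifier raising cannot cross its boundary.
So *each lemma* cannot raise high enough to outscope *two violinists*; only the surface ordering *two violinists* > *each lemma* is available.

No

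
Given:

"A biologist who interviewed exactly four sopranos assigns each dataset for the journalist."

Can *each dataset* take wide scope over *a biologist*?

Although the sentence contains a relative clause (*who interviewed exactly four sopranos*), *each dataset* is outside it, in the matrix VP.
Ordinary QR to a clause-peripheral position gives the wide-scope LF for the lower DP.
Both orderings are possible: *a biologist* > *each dataset* and *each dataset* > *a biologist*.

Yes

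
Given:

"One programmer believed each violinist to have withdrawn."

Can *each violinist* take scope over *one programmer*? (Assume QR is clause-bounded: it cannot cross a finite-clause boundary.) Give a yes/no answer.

Yes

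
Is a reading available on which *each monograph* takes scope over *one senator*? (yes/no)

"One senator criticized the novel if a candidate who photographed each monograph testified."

The target quantifier *each monograph* is part of the relative clause *who photographed each monograph*, which is itself inside the adjunct *if a candidate who photographed each monograph testified*.
Two island boundaries intervene — the relative clause and the adjunct. Either alone would block QR.
Hence only narrow scope for *each monograph* (under *one senator*) survives.

No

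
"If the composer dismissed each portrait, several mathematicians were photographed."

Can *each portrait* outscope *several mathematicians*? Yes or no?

The target quantifier *each portrait* is part of the adjunct clause *if the composer dismissed each portrait*.
The adjunct-island constraint bars QR out of an adverbial clause.
So the wide-scope reading for *each portrait* is blocked.

No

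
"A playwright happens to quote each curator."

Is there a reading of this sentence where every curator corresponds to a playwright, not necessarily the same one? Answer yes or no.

This is the *each curator* > *a playwright* reading.
*each curator* is the object of the infinitival complement of a raising predicate; raising infinitives are transparent for QR, so the two DPs are in effect clausemates.
QR within a single clause is free, so the lower quantifier may take scope over the higher one.
The sentence is scopally ambiguous between *a playwright* > *each curator* and *each curator* > *a playwright*.

Yes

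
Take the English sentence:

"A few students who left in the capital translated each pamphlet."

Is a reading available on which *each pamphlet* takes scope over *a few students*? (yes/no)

Yes

Although the sentence contains a relative clause (*who left in the capital*), *each pamphlet* is outside it, in the matrix VP.
With no island boundary between them, the object can take inverse scope over the subject via ordinary QR within the clause.
The sentence is scopally ambiguous between *a few students* > *each pamphlet* and *each pamphlet* > *a few students*.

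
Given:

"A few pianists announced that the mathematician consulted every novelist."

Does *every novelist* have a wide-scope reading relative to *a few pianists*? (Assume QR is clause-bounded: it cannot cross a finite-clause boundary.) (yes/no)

No

The DP *every novelist* is contained in the finite complement clause *that the mathematician consulted every novelist*.
With QR restricted to its own tensed clause, the embedded quantifier cannot reach a matrix scope position.
There is no licit LF on which *every novelist* c-commands *a few pianists*.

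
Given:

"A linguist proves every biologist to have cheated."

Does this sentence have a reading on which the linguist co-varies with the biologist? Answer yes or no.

Yes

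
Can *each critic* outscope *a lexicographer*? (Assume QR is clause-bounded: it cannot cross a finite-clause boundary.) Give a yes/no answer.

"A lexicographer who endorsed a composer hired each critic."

Yes

*each critic* sits in the matrix clause, not in the relative clause on *a lexicographer*.
Since no island is crossed, the inverse ordering is licensed alongside surface scope.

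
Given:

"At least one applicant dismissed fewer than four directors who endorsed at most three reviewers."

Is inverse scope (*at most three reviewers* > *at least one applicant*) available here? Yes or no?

No

*at most three reviewers* sits inside the relative clause *who endorsed at most three reviewers* modifying *fewer than four directors*.
Relative clauses block scope extraction: QR cannot target a position outside the modified NP.
So the wide-scope reading for *at most three reviewers* is blocked.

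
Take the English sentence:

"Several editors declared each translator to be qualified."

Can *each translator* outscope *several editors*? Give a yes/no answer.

Yes

*each translator* is the subject of an ECM infinitive — the infinitival complement of an ECM verb is not a scope island, so *each translator* can raise into the matrix clause.
Clause-internal QR can adjoin the lower DP above the subject, yielding the inverse reading.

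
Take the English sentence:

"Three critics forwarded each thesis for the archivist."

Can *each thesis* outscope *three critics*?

Yes

*each thesis* and *three critics* are in the same minimal clause.
Nothing blocks QR of the lower DP to a position above the higher one, so inverse scope is available.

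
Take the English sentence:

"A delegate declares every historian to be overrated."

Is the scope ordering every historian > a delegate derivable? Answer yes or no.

Yes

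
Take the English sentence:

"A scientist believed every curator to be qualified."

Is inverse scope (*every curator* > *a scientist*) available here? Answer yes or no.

Yes

The ECM infinitive is scope-transparent — *every curator* is free to raise above *a scientist*.
Ordinary QR to a clause-peripheral position gives the wide-scope LF for the lower DP.
So *every curator* > *a scientist* is among the available readings.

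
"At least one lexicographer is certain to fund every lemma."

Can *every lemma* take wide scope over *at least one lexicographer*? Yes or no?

Infinitival complements of raising predicates do not block QR; *every lemma* and *at least one lexicographer* are effectively clausemates.
Since no island is crossed, the inverse ordering is licensed alongside surface scope.

Yes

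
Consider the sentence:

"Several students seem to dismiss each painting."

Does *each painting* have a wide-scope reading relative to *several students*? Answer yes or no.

Yes

*each painting* is the object of the infinitival complement of a raising predicate; raising infinitives are transparent for QR, so the two DPs are in effect clausemates.
Since no island is crossed, the inverse ordering is licensed alongside surface scope.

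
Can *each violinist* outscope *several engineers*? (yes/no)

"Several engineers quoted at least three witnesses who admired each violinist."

The target quantifier *each violinist* is part of the relative clause *who admired each violinist* modifying *at least three witnesses*.
Relative clauses block scope extraction: QR cannot target a position outside the modified NP.
*each violinist* > *several engineers* would require crossing that boundary, which is illicit.

No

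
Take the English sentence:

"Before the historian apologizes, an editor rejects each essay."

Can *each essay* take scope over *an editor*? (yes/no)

Yes

The adjunct island is irrelevant here — *each essay* and *an editor* are both in the matrix clause.
Clause-internal QR can adjoin the lower DP above the subject, yielding the inverse reading.
Both orderings are possible: *an editor* > *each essay* and *each essay* > *an editor*.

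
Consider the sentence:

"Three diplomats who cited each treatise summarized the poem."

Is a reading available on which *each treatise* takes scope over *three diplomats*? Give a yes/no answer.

No

The target quantifier *each treatise* is part of the relative clause *who cited each treatise*.
Relative clauses block scope extraction: QR cannot target a position outside the modified NP.
*each treatise* is confined to the island and cannot take scope over *three diplomats*.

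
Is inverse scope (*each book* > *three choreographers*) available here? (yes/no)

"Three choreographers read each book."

Yes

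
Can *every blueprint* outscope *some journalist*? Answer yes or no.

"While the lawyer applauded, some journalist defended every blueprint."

Yes

*every blueprint* is a matrix argument; the adjunct is an island but the target quantifier is outside it.
No island intervenes, so both surface and inverse scope are derivable.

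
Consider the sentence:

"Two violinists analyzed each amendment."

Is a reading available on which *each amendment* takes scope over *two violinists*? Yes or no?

*two violinists* and *each amendment* are co-arguments of the matrix verb, with nothing but a clause-internal boundary between them.
Nothing blocks QR of the lower DP to a position above the higher one, so inverse scope is available.
So *each amendment* > *two violinists* is among the available readings.

Yes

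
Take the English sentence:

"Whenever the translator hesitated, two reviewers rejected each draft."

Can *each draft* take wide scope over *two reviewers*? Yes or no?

The adjunct clause does not contain *each draft*, which is the matrix object.
Clause-internal QR can adjoin the lower DP above the subject, yielding the inverse reading.

Yes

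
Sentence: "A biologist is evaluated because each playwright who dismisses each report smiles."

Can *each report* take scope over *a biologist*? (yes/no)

No

*each report* is embedded in the relative clause *who dismisses each report*, which is itself inside the adjunct *because each playwright who dismisses each report smiles*.
Nested islands: the RC island is itself inside an adjunct island, so wide scope is doubly excluded.
*each report* > *a biologist* would require crossing that boundary, which is illicit.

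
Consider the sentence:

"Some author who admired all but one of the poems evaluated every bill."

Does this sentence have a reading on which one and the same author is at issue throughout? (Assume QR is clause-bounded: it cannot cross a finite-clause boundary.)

The described interpretation is the *some author* > *every bill* scoping.
Nothing needs to raise for *some author* > *every bill*, so no island constraint is at stake.

Yes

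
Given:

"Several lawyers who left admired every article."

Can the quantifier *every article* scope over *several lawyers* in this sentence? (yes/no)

*every article* sits in the matrix clause, not in the relative clause on *several lawyers*.
Clause-internal QR can adjoin the lower DP above the subject, yielding the inverse reading.
So *every article* > *several lawyers* is among the available readings.

Yes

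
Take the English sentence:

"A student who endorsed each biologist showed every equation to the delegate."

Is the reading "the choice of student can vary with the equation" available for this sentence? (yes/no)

Yes

The described interpretation is the *every equation* > *a student* scoping.
Although the sentence contains a relative clause (*who endorsed each biologist*), *every equation* is outside it, in the matrix VP.
QR within a single clause is free, so the lower quantifier may take scope over the higher one.
The sentence is scopally ambiguous between *a student* > *every equation* and *every equation* > *a student*.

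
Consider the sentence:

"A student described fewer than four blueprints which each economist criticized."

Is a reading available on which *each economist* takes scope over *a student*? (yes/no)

No

The DP *each economist* is contained in the relative clause *which each economist criticized* modifying *fewer than four blueprints*.
QR out of a relative clause is ruled out by the relative-clause island constraint.
*each economist* > *a student* would require crossing that boundary, which is illicit.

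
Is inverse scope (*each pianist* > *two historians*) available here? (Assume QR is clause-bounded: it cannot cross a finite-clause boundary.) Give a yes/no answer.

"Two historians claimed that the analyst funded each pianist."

No

*each pianist* occurs within the finite complement clause *that the analyst funded each pianist*.
Under clause-bounded QR, a quantifier in an embedded finite clause cannot raise into the matrix clause.
*each pianist* > *two historians* would require crossing that boundary, which is illicit.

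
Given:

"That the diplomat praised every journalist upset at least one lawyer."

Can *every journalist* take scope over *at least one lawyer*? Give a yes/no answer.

The DP *every journalist* is contained in the sentential subject *that the diplomat praised every journalist*.
The Sentential Subject Constraint rules out raising the quantifier out of the that-clause subject.
So *every journalist* cannot raise to a position above *at least one lawyer*.

No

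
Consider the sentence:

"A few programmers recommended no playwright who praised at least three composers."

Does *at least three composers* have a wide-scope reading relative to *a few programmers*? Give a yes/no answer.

The target quantifier *at least three composers* is part of the relative clause *who praised at least three composers* modifying *no playwright*.
Relative clauses block scope extraction: QR cannot target a position outside the modified NP.
*at least three composers* is confined to the island and cannot take scope over *a few programmers*.

No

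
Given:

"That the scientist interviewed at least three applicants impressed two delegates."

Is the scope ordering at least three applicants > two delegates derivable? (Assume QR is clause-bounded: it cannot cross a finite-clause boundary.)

The DP *at least three applicants* is contained in the sentential subject *that the scientist interviewed at least three applicants*.
The Sentential Subject Constraint rules out raising the quantifier out of the that-clause subject.
The ordering *at least three applicants* > *two delegates* is therefore underivable.

No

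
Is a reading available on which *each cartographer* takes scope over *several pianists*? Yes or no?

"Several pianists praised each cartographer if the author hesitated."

The adjunct clause does not contain *each cartographer*, which is the matrix object.
Ordinary QR to a clause-peripheral position gives the wide-scope LF for the lower DP.
So *each cartographer* > *several pianists* is among the available readings.

Yes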